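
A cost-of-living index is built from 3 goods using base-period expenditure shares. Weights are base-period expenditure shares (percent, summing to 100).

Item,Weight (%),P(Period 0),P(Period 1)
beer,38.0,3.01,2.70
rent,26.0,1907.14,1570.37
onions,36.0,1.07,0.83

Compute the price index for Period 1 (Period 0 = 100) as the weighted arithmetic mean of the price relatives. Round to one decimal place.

beer: 38.0 × (2.70/3.01) = 38.0 × 0.897010 = 34.0864
rent: 26.0 × (1570.37/1907.14) = 26.0 × 0.823416 = 21.4088
onions: 36.0 × (0.83/1.07) = 36.0 × 0.775701 = 27.9252
Index = Σ wᵢ·(p₁ᵢ/p₀ᵢ) = 34.0864 + 21.4088 + 27.9252 = 83.4204

83.4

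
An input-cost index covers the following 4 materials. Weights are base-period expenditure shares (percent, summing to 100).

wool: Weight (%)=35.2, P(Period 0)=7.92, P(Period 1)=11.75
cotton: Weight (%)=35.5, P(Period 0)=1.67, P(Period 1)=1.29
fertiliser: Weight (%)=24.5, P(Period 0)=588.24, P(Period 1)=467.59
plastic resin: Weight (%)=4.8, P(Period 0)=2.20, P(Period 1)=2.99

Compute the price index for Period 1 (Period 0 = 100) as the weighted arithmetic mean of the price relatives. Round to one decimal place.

105.6

wool: 35.2 × (11.75/7.92) = 35.2 × 1.483586 = 52.2222
cotton: 35.5 × (1.29/1.67) = 35.5 × 0.772455 = 27.4222
fertiliser: 24.5 × (467.59/588.24) = 24.5 × 0.794897 = 19.4750
plastic resin: 4.8 × (2.99/2.20) = 4.8 × 1.359091 = 6.5236
Index = Σ wᵢ·(p₁ᵢ/p₀ᵢ) = 52.2222 + 27.4222 + 19.4750 + 6.5236 = 105.6430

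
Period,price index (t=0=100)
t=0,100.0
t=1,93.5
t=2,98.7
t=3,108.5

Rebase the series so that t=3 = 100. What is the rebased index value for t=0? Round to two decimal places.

92.17

Rebased(t=0) = 100.0 / 108.5 × 100 = 92.1659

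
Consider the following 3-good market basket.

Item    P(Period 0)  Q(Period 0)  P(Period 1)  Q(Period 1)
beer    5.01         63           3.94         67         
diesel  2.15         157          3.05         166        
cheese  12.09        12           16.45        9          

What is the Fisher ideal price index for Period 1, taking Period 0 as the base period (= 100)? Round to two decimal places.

Laspeyres component (base-period weights):
ΣP(Period 1)Q(Period 0) = 3.94×63 + 3.05×157 + 16.45×12 = 248.22 + 478.85 + 197.4 = 924.47
ΣP(Period 0)Q(Period 0) = 5.01×63 + 2.15×157 + 12.09×12 = 315.63 + 337.55 + 145.08 = 798.26
L = 924.47 / 798.26 × 100 = 115.8106
Paasche component (current-period weights):
ΣP(Period 1)Q(Period 1) = 3.94×67 + 3.05×166 + 16.45×9 = 263.98 + 506.3 + 148.05 = 918.33
ΣP(Period 0)Q(Period 1) = 5.01×67 + 2.15×166 + 12.09×9 = 335.67 + 356.9 + 108.81 = 801.38
P = 918.33 / 801.38 × 100 = 114.5936
Fisher = √(L × P) = √(115.8106 × 114.5936) = 115.2005

115.20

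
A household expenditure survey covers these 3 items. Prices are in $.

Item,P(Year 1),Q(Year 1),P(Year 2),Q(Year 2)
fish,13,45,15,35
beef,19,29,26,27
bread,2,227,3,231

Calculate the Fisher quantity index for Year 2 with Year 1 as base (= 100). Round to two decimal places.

90.46

Laspeyres component (base-period weights):
ΣP(Year 1)Q(Year 2) = 13×35 + 19×27 + 2×231 = 455 + 513 + 462 = 1430
ΣP(Year 1)Q(Year 1) = 13×45 + 19×29 + 2×227 = 585 + 551 + 454 = 1590
L = 1430 / 1590 × 100 = 89.9371
Paasche component (current-period weights):
ΣP(Year 2)Q(Year 2) = 15×35 + 26×27 + 3×231 = 525 + 702 + 693 = 1920
ΣP(Year 2)Q(Year 1) = 15×45 + 26×29 + 3×227 = 675 + 754 + 681 = 2110
P = 1920 / 2110 × 100 = 90.9953
Fisher = √(L × P) = √(89.9371 × 90.9953) = 90.4646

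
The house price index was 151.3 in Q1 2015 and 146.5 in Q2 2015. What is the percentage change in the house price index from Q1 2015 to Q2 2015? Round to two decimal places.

-3.17%

Change = (146.5 − 151.3) / 151.3 × 100
       = -4.8 / 151.3 × 100 = -3.1725%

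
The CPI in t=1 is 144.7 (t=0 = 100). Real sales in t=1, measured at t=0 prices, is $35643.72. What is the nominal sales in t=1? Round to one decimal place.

51576.5

Nominal = Real × (Index/100) = 35643.72 × (144.7/100)
        = 35643.72 × 1.447 = 51576.4628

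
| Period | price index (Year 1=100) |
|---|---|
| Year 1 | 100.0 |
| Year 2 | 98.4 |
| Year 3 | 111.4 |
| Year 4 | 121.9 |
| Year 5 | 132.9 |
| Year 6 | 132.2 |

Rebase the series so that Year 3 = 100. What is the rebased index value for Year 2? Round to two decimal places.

Rebased(Year 2) = 98.4 / 111.4 × 100 = 88.3303

88.33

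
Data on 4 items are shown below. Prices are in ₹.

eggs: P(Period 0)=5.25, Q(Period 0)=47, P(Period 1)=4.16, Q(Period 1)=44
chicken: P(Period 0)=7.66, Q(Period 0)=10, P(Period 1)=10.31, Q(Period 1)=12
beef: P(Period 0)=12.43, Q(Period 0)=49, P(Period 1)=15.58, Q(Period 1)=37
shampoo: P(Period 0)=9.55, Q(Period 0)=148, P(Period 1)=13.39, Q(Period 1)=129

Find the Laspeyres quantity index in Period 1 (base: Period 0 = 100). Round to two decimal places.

85.89

Laspeyres quantity index uses base-period prices as weights.
ΣP(Period 0)·Q(Period 1) = 5.25×44 + 7.66×12 + 12.43×37 + 9.55×129 = 231 + 91.92 + 459.91 + 1231.95 = 2014.78
ΣP(Period 0)·Q(Period 0) = 5.25×47 + 7.66×10 + 12.43×49 + 9.55×148 = 246.75 + 76.6 + 609.07 + 1413.4 = 2345.82
Index = 2014.78 / 2345.82 × 100 = 85.8881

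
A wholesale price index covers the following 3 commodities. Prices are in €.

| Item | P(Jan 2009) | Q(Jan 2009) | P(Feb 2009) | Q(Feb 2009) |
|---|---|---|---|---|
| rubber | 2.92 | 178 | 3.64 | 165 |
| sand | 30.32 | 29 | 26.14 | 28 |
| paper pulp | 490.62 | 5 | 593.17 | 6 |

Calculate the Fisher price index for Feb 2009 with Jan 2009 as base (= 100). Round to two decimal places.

Laspeyres component (base-period weights):
ΣP(Feb 2009)Q(Jan 2009) = 3.64×178 + 26.14×29 + 593.17×5 = 647.92 + 758.06 + 2965.85 = 4371.83
ΣP(Jan 2009)Q(Jan 2009) = 2.92×178 + 30.32×29 + 490.62×5 = 519.76 + 879.28 + 2453.1 = 3852.14
L = 4371.83 / 3852.14 × 100 = 113.4909
Paasche component (current-period weights):
ΣP(Feb 2009)Q(Feb 2009) = 3.64×165 + 26.14×28 + 593.17×6 = 600.6 + 731.92 + 3559.02 = 4891.54
ΣP(Jan 2009)Q(Feb 2009) = 2.92×165 + 30.32×28 + 490.62×6 = 481.8 + 848.96 + 2943.72 = 4274.48
P = 4891.54 / 4274.48 × 100 = 114.4359
Fisher = √(L × P) = √(113.4909 × 114.4359) = 113.9624

113.96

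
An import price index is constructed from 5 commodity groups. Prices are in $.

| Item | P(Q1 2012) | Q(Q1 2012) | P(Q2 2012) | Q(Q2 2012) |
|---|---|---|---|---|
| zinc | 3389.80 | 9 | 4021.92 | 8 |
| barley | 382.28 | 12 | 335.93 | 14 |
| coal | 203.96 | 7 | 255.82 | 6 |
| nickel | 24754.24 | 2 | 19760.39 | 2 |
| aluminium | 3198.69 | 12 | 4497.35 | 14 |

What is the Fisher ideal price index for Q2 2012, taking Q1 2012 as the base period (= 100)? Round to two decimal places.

Laspeyres component (base-period weights):
ΣP(Q2 2012)Q(Q1 2012) = 4021.92×9 + 335.93×12 + 255.82×7 + 19760.39×2 + 4497.35×12 = 36197.28 + 4031.16 + 1790.74 + 39520.78 + 53968.2 = 135508.16
ΣP(Q1 2012)Q(Q1 2012) = 3389.80×9 + 382.28×12 + 203.96×7 + 24754.24×2 + 3198.69×12 = 30508.2 + 4587.36 + 1427.72 + 49508.48 + 38384.28 = 124416.04
L = 135508.16 / 124416.04 × 100 = 108.9153
Paasche component (current-period weights):
ΣP(Q2 2012)Q(Q2 2012) = 4021.92×8 + 335.93×14 + 255.82×6 + 19760.39×2 + 4497.35×14 = 32175.36 + 4703.02 + 1534.92 + 39520.78 + 62962.9 = 140896.98
ΣP(Q1 2012)Q(Q2 2012) = 3389.80×8 + 382.28×14 + 203.96×6 + 24754.24×2 + 3198.69×14 = 27118.4 + 5351.92 + 1223.76 + 49508.48 + 44781.66 = 127984.22
P = 140896.98 / 127984.22 × 100 = 110.0893
Fisher = √(L × P) = √(108.9153 × 110.0893) = 109.5008

109.50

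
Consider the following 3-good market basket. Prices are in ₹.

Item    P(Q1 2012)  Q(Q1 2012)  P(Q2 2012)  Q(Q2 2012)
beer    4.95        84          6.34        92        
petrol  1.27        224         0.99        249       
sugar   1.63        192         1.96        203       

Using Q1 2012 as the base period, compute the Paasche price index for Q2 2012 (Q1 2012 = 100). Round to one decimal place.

111.4

Paasche price index uses current-period quantities as weights.
ΣP(Q2 2012)·Q(Q2 2012) = 6.34×92 + 0.99×249 + 1.96×203 = 583.28 + 246.51 + 397.88 = 1227.67
ΣP(Q1 2012)·Q(Q2 2012) = 4.95×92 + 1.27×249 + 1.63×203 = 455.4 + 316.23 + 330.89 = 1102.52
Index = 1227.67 / 1102.52 × 100 = 111.3513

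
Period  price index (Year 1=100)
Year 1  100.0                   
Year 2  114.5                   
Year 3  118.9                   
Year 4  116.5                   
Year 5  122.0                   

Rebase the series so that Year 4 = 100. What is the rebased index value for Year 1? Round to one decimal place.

85.8

Rebased(Year 1) = 100.0 / 116.5 × 100 = 85.8369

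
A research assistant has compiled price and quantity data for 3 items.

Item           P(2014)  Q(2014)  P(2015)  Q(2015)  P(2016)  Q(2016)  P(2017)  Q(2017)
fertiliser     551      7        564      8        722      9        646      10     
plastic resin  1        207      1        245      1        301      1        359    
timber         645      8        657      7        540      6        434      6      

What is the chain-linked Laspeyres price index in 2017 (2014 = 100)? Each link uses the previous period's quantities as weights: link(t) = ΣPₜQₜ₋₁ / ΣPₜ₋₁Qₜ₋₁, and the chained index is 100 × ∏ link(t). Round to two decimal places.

92.83

Link 2014→2015:
ΣP(2015)Q(2014) = 564×7 + 1×207 + 657×8 = 3948 + 207 + 5256 = 9411
ΣP(2014)Q(2014) = 551×7 + 1×207 + 645×8 = 3857 + 207 + 5160 = 9224
link = 9411/9224 = 1.020273
Link 2015→2016:
ΣP(2016)Q(2015) = 722×8 + 1×245 + 540×7 = 5776 + 245 + 3780 = 9801
ΣP(2015)Q(2015) = 564×8 + 1×245 + 657×7 = 4512 + 245 + 4599 = 9356
link = 9801/9356 = 1.047563
Link 2016→2017:
ΣP(2017)Q(2016) = 646×9 + 1×301 + 434×6 = 5814 + 301 + 2604 = 8719
ΣP(2016)Q(2016) = 722×9 + 1×301 + 540×6 = 6498 + 301 + 3240 = 10039
link = 8719/10039 = 0.868513
Chained index = 100 × 1.020273 × 1.047563 × 0.868513 = 92.8267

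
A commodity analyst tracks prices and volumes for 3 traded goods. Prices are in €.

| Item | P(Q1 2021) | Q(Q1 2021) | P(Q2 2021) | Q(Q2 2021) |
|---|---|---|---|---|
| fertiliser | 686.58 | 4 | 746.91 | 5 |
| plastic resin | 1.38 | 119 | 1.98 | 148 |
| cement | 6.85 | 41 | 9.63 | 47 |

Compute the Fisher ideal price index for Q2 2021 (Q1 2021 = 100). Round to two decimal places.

113.27

Laspeyres component (base-period weights):
ΣP(Q2 2021)Q(Q1 2021) = 746.91×4 + 1.98×119 + 9.63×41 = 2987.64 + 235.62 + 394.83 = 3618.09
ΣP(Q1 2021)Q(Q1 2021) = 686.58×4 + 1.38×119 + 6.85×41 = 2746.32 + 164.22 + 280.85 = 3191.39
L = 3618.09 / 3191.39 × 100 = 113.3703
Paasche component (current-period weights):
ΣP(Q2 2021)Q(Q2 2021) = 746.91×5 + 1.98×148 + 9.63×47 = 3734.55 + 293.04 + 452.61 = 4480.2
ΣP(Q1 2021)Q(Q2 2021) = 686.58×5 + 1.38×148 + 6.85×47 = 3432.9 + 204.24 + 321.95 = 3959.09
P = 4480.2 / 3959.09 × 100 = 113.1624
Fisher = √(L × P) = √(113.3703 × 113.1624) = 113.2663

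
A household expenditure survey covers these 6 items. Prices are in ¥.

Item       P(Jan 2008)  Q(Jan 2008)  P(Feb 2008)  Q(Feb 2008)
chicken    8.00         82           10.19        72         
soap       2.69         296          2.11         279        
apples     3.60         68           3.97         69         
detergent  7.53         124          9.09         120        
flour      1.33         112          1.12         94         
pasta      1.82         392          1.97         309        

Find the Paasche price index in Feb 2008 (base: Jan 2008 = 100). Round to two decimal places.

Paasche price index uses current-period quantities as weights.
ΣP(Feb 2008)·Q(Feb 2008) = 10.19×72 + 2.11×279 + 3.97×69 + 9.09×120 + 1.12×94 + 1.97×309 = 733.68 + 588.69 + 273.93 + 1090.8 + 105.28 + 608.73 = 3401.11
ΣP(Jan 2008)·Q(Feb 2008) = 8.00×72 + 2.69×279 + 3.60×69 + 7.53×120 + 1.33×94 + 1.82×309 = 576 + 750.51 + 248.4 + 903.6 + 125.02 + 562.38 = 3165.91
Index = 3401.11 / 3165.91 × 100 = 107.4291

107.43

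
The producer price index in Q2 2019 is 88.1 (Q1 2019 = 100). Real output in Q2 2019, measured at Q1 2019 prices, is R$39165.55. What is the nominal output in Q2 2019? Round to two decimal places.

Nominal = Real × (Index/100) = 39165.55 × (88.1/100)
        = 39165.55 × 0.881 = 34504.8495

34504.85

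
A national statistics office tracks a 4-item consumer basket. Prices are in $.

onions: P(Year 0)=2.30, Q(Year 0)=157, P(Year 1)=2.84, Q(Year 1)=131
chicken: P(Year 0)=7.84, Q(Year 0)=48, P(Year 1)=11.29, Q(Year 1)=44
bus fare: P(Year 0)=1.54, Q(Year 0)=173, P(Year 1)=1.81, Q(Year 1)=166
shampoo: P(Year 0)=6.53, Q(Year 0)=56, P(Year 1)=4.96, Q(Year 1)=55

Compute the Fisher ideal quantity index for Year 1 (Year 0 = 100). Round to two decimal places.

91.71

Laspeyres component (base-period weights):
ΣP(Year 0)Q(Year 1) = 2.30×131 + 7.84×44 + 1.54×166 + 6.53×55 = 301.3 + 344.96 + 255.64 + 359.15 = 1261.05
ΣP(Year 0)Q(Year 0) = 2.30×157 + 7.84×48 + 1.54×173 + 6.53×56 = 361.1 + 376.32 + 266.42 + 365.68 = 1369.52
L = 1261.05 / 1369.52 × 100 = 92.0797
Paasche component (current-period weights):
ΣP(Year 1)Q(Year 1) = 2.84×131 + 11.29×44 + 1.81×166 + 4.96×55 = 372.04 + 496.76 + 300.46 + 272.8 = 1442.06
ΣP(Year 1)Q(Year 0) = 2.84×157 + 11.29×48 + 1.81×173 + 4.96×56 = 445.88 + 541.92 + 313.13 + 277.76 = 1578.69
P = 1442.06 / 1578.69 × 100 = 91.3454
Fisher = √(L × P) = √(92.0797 × 91.3454) = 91.7118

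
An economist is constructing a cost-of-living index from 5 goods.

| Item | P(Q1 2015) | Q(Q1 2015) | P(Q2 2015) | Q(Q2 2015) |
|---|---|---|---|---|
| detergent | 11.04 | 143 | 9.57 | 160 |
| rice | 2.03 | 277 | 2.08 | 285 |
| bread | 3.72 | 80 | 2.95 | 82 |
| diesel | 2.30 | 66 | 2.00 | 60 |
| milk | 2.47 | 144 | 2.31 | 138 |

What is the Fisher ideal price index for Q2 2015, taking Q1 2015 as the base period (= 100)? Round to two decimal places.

89.71

Laspeyres component (base-period weights):
ΣP(Q2 2015)Q(Q1 2015) = 9.57×143 + 2.08×277 + 2.95×80 + 2.00×66 + 2.31×144 = 1368.51 + 576.16 + 236 + 132 + 332.64 = 2645.31
ΣP(Q1 2015)Q(Q1 2015) = 11.04×143 + 2.03×277 + 3.72×80 + 2.30×66 + 2.47×144 = 1578.72 + 562.31 + 297.6 + 151.8 + 355.68 = 2946.11
L = 2645.31 / 2946.11 × 100 = 89.7899
Paasche component (current-period weights):
ΣP(Q2 2015)Q(Q2 2015) = 9.57×160 + 2.08×285 + 2.95×82 + 2.00×60 + 2.31×138 = 1531.2 + 592.8 + 241.9 + 120 + 318.78 = 2804.68
ΣP(Q1 2015)Q(Q2 2015) = 11.04×160 + 2.03×285 + 3.72×82 + 2.30×60 + 2.47×138 = 1766.4 + 578.55 + 305.04 + 138 + 340.86 = 3128.85
P = 2804.68 / 3128.85 × 100 = 89.6393
Fisher = √(L × P) = √(89.7899 × 89.6393) = 89.7146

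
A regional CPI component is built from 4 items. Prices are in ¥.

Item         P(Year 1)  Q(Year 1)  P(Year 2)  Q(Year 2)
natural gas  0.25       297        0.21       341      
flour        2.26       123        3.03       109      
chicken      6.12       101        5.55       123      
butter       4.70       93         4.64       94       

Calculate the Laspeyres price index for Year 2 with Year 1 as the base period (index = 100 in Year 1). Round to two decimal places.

101.40

Laspeyres price index uses base-period quantities as weights.
ΣP(Year 2)·Q(Year 1) = 0.21×297 + 3.03×123 + 5.55×101 + 4.64×93 = 62.37 + 372.69 + 560.55 + 431.52 = 1427.13
ΣP(Year 1)·Q(Year 1) = 0.25×297 + 2.26×123 + 6.12×101 + 4.70×93 = 74.25 + 277.98 + 618.12 + 437.1 = 1407.45
Index = 1427.13 / 1407.45 × 100 = 101.3983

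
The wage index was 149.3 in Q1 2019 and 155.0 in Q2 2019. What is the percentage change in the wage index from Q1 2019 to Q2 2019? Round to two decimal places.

3.82%

Change = (155.0 − 149.3) / 149.3 × 100
       = 5.7 / 149.3 × 100 = 3.8178%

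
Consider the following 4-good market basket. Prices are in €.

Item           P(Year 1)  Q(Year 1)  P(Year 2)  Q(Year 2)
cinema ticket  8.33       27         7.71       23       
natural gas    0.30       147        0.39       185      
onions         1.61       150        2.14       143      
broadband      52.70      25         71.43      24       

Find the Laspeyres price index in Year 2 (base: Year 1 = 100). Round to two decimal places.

Laspeyres price index uses base-period quantities as weights.
ΣP(Year 2)·Q(Year 1) = 7.71×27 + 0.39×147 + 2.14×150 + 71.43×25 = 208.17 + 57.33 + 321 + 1785.75 = 2372.25
ΣP(Year 1)·Q(Year 1) = 8.33×27 + 0.30×147 + 1.61×150 + 52.70×25 = 224.91 + 44.1 + 241.5 + 1317.5 = 1828.01
Index = 2372.25 / 1828.01 × 100 = 129.7723

129.77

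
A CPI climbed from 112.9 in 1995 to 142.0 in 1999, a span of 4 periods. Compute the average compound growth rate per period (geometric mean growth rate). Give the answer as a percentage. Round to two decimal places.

5.90%

Growth factor = (142.0/112.9)^(1/4) = (1.257750)^(1/4) = 1.059006
Growth rate = 1.059006 − 1 = 0.059006 = 5.9006%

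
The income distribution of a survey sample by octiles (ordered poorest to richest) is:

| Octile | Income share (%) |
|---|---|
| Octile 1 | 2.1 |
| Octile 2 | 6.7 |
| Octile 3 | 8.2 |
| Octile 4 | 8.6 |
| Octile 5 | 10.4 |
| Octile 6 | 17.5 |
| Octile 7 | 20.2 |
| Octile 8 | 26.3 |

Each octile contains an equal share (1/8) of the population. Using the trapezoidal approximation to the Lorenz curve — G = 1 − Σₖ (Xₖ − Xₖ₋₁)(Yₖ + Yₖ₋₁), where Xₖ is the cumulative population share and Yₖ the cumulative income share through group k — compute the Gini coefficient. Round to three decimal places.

0.333

Cumulative income shares Yₖ: 0.0210, 0.0880, 0.1700, 0.2560, 0.3600, 0.5350, 0.7370, 1.0000
Σ (Xₖ−Xₖ₋₁)(Yₖ+Yₖ₋₁) = (1/8)(0.0210+0.0000) + (1/8)(0.0880+0.0210) + (1/8)(0.1700+0.0880) + (1/8)(0.2560+0.1700) + (1/8)(0.3600+0.2560) + (1/8)(0.5350+0.3600) + (1/8)(0.7370+0.5350) + (1/8)(1.0000+0.7370)
  = 0.0026 + 0.0136 + 0.0323 + 0.0532 + 0.0770 + 0.1119 + 0.1590 + 0.2171 = 0.6667
G = 1 − 0.6667 = 0.3333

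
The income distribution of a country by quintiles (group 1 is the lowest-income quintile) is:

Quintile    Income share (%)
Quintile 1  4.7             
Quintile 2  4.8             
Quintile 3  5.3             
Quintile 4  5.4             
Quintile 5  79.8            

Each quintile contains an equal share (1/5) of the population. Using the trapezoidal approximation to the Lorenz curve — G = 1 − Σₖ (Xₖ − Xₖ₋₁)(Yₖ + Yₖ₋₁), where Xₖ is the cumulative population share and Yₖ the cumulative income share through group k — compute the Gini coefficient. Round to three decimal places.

0.603

Cumulative income shares Yₖ: 0.0470, 0.0950, 0.1480, 0.2020, 1.0000
Σ (Xₖ−Xₖ₋₁)(Yₖ+Yₖ₋₁) = (1/5)(0.0470+0.0000) + (1/5)(0.0950+0.0470) + (1/5)(0.1480+0.0950) + (1/5)(0.2020+0.1480) + (1/5)(1.0000+0.2020)
  = 0.0094 + 0.0284 + 0.0486 + 0.0700 + 0.2404 = 0.3968
G = 1 − 0.3968 = 0.6032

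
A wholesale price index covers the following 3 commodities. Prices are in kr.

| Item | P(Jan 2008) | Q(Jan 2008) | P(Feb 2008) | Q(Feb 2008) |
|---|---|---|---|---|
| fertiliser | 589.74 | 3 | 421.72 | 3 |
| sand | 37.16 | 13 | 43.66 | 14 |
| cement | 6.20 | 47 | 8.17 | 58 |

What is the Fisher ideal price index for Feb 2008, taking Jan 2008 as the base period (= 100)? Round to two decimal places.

87.93

Laspeyres component (base-period weights):
ΣP(Feb 2008)Q(Jan 2008) = 421.72×3 + 43.66×13 + 8.17×47 = 1265.16 + 567.58 + 383.99 = 2216.73
ΣP(Jan 2008)Q(Jan 2008) = 589.74×3 + 37.16×13 + 6.20×47 = 1769.22 + 483.08 + 291.4 = 2543.7
L = 2216.73 / 2543.7 × 100 = 87.1459
Paasche component (current-period weights):
ΣP(Feb 2008)Q(Feb 2008) = 421.72×3 + 43.66×14 + 8.17×58 = 1265.16 + 611.24 + 473.86 = 2350.26
ΣP(Jan 2008)Q(Feb 2008) = 589.74×3 + 37.16×14 + 6.20×58 = 1769.22 + 520.24 + 359.6 = 2649.06
P = 2350.26 / 2649.06 × 100 = 88.7205
Fisher = √(L × P) = √(87.1459 × 88.7205) = 87.9297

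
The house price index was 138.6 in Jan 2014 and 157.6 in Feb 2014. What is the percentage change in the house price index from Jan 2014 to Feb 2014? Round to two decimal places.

Change = (157.6 − 138.6) / 138.6 × 100
       = 19.0 / 138.6 × 100 = 13.7085%

13.71%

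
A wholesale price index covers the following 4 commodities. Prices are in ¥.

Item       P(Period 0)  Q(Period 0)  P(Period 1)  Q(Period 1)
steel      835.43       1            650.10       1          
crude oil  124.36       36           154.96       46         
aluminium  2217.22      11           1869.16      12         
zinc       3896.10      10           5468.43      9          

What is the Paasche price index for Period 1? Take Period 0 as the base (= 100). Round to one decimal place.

116.4

Paasche price index uses current-period quantities as weights.
ΣP(Period 1)·Q(Period 1) = 650.10×1 + 154.96×46 + 1869.16×12 + 5468.43×9 = 650.1 + 7128.16 + 22429.92 + 49215.87 = 79424.05
ΣP(Period 0)·Q(Period 1) = 835.43×1 + 124.36×46 + 2217.22×12 + 3896.10×9 = 835.43 + 5720.56 + 26606.64 + 35064.9 = 68227.53
Index = 79424.05 / 68227.53 × 100 = 116.4106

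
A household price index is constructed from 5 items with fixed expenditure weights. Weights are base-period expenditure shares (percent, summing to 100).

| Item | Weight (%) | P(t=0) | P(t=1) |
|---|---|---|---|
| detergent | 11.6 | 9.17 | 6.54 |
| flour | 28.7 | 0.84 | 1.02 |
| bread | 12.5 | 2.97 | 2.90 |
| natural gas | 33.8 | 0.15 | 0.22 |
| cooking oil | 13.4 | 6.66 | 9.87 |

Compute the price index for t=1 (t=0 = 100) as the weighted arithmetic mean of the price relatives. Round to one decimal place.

124.8

detergent: 11.6 × (6.54/9.17) = 11.6 × 0.713195 = 8.2731
flour: 28.7 × (1.02/0.84) = 28.7 × 1.214286 = 34.8500
bread: 12.5 × (2.90/2.97) = 12.5 × 0.976431 = 12.2054
natural gas: 33.8 × (0.22/0.15) = 33.8 × 1.466667 = 49.5733
cooking oil: 13.4 × (9.87/6.66) = 13.4 × 1.481982 = 19.8586
Index = Σ wᵢ·(p₁ᵢ/p₀ᵢ) = 8.2731 + 34.8500 + 12.2054 + 49.5733 + 19.8586 = 124.7603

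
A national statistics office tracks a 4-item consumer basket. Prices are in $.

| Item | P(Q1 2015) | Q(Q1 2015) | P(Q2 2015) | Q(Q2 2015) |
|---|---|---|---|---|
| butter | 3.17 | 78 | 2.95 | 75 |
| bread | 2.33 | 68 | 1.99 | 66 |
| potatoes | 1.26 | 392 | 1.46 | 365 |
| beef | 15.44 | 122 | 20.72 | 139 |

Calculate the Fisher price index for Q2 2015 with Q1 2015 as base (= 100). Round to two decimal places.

Laspeyres component (base-period weights):
ΣP(Q2 2015)Q(Q1 2015) = 2.95×78 + 1.99×68 + 1.46×392 + 20.72×122 = 230.1 + 135.32 + 572.32 + 2527.84 = 3465.58
ΣP(Q1 2015)Q(Q1 2015) = 3.17×78 + 2.33×68 + 1.26×392 + 15.44×122 = 247.26 + 158.44 + 493.92 + 1883.68 = 2783.3
L = 3465.58 / 2783.3 × 100 = 124.5133
Paasche component (current-period weights):
ΣP(Q2 2015)Q(Q2 2015) = 2.95×75 + 1.99×66 + 1.46×365 + 20.72×139 = 221.25 + 131.34 + 532.9 + 2880.08 = 3765.57
ΣP(Q1 2015)Q(Q2 2015) = 3.17×75 + 2.33×66 + 1.26×365 + 15.44×139 = 237.75 + 153.78 + 459.9 + 2146.16 = 2997.59
P = 3765.57 / 2997.59 × 100 = 125.6199
Fisher = √(L × P) = √(124.5133 × 125.6199) = 125.0654

125.07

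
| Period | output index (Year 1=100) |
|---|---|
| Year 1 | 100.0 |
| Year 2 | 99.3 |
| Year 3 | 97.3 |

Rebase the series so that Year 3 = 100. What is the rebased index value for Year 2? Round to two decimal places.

102.06

Rebased(Year 2) = 99.3 / 97.3 × 100 = 102.0555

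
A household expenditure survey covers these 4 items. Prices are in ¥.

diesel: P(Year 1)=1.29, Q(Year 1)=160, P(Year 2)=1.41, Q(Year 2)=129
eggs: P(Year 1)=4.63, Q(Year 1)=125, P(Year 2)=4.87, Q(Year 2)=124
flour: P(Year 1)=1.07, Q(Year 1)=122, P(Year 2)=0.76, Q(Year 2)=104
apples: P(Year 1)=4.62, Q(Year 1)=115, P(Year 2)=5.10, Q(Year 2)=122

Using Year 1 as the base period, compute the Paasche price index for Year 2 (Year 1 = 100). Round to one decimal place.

105.1

Paasche price index uses current-period quantities as weights.
ΣP(Year 2)·Q(Year 2) = 1.41×129 + 4.87×124 + 0.76×104 + 5.10×122 = 181.89 + 603.88 + 79.04 + 622.2 = 1487.01
ΣP(Year 1)·Q(Year 2) = 1.29×129 + 4.63×124 + 1.07×104 + 4.62×122 = 166.41 + 574.12 + 111.28 + 563.64 = 1415.45
Index = 1487.01 / 1415.45 × 100 = 105.0556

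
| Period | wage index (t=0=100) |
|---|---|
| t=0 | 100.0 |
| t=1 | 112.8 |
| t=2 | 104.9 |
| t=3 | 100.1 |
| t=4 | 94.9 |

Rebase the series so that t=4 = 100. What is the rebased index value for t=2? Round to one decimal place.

Rebased(t=2) = 104.9 / 94.9 × 100 = 110.5374

110.5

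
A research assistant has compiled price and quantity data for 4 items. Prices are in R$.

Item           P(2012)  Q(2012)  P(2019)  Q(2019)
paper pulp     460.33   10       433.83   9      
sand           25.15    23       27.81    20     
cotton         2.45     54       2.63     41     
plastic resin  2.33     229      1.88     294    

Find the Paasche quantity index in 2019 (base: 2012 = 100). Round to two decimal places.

92.27

Paasche quantity index uses current-period prices as weights.
ΣP(2019)·Q(2019) = 433.83×9 + 27.81×20 + 2.63×41 + 1.88×294 = 3904.47 + 556.2 + 107.83 + 552.72 = 5121.22
ΣP(2019)·Q(2012) = 433.83×10 + 27.81×23 + 2.63×54 + 1.88×229 = 4338.3 + 639.63 + 142.02 + 430.52 = 5550.47
Index = 5121.22 / 5550.47 × 100 = 92.2664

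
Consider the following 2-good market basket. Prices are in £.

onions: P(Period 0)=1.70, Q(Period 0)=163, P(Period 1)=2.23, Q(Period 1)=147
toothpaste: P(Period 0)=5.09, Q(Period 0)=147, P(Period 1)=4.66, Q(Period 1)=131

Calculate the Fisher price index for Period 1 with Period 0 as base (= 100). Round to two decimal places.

102.31

Laspeyres component (base-period weights):
ΣP(Period 1)Q(Period 0) = 2.23×163 + 4.66×147 = 363.49 + 685.02 = 1048.51
ΣP(Period 0)Q(Period 0) = 1.70×163 + 5.09×147 = 277.1 + 748.23 = 1025.33
L = 1048.51 / 1025.33 × 100 = 102.2607
Paasche component (current-period weights):
ΣP(Period 1)Q(Period 1) = 2.23×147 + 4.66×131 = 327.81 + 610.46 = 938.27
ΣP(Period 0)Q(Period 1) = 1.70×147 + 5.09×131 = 249.9 + 666.79 = 916.69
P = 938.27 / 916.69 × 100 = 102.3541
Fisher = √(L × P) = √(102.2607 × 102.3541) = 102.3074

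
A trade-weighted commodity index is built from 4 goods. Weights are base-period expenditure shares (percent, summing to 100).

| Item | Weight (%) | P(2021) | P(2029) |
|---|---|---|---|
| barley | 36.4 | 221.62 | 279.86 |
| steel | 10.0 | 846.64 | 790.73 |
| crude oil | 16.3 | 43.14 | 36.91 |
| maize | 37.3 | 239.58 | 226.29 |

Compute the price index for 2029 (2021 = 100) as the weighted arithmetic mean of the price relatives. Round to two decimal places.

barley: 36.4 × (279.86/221.62) = 36.4 × 1.262792 = 45.9656
steel: 10.0 × (790.73/846.64) = 10.0 × 0.933962 = 9.3396
crude oil: 16.3 × (36.91/43.14) = 16.3 × 0.855586 = 13.9461
maize: 37.3 × (226.29/239.58) = 37.3 × 0.944528 = 35.2309
Index = Σ wᵢ·(p₁ᵢ/p₀ᵢ) = 45.9656 + 9.3396 + 13.9461 + 35.2309 = 104.4822

104.48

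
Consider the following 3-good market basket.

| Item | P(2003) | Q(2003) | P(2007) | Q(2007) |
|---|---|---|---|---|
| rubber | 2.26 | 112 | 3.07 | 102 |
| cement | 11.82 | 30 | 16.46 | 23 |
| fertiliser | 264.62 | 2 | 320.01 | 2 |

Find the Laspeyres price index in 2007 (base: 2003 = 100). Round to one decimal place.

130.0

Laspeyres price index uses base-period quantities as weights.
ΣP(2007)·Q(2003) = 3.07×112 + 16.46×30 + 320.01×2 = 343.84 + 493.8 + 640.02 = 1477.66
ΣP(2003)·Q(2003) = 2.26×112 + 11.82×30 + 264.62×2 = 253.12 + 354.6 + 529.24 = 1136.96
Index = 1477.66 / 1136.96 × 100 = 129.9659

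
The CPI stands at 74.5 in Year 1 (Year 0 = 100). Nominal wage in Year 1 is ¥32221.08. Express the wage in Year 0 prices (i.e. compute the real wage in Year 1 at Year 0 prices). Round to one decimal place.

Real = Nominal ÷ (Index/100) = 32221.08 ÷ (74.5/100)
     = 32221.08 ÷ 0.745 = 43249.7718

43249.8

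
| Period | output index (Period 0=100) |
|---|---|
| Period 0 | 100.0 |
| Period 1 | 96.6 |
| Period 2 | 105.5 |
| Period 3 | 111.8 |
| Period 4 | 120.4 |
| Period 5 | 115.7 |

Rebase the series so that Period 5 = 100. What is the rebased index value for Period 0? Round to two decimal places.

Rebased(Period 0) = 100.0 / 115.7 × 100 = 86.4304

86.43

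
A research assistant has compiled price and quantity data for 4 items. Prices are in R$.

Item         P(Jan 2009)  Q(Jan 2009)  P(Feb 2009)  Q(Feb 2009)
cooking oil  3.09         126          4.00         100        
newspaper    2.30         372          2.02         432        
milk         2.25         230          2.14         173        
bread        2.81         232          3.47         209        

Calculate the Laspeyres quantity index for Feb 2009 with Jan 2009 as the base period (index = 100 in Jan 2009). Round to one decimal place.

94.4

Laspeyres quantity index uses base-period prices as weights.
ΣP(Jan 2009)·Q(Feb 2009) = 3.09×100 + 2.30×432 + 2.25×173 + 2.81×209 = 309 + 993.6 + 389.25 + 587.29 = 2279.14
ΣP(Jan 2009)·Q(Jan 2009) = 3.09×126 + 2.30×372 + 2.25×230 + 2.81×232 = 389.34 + 855.6 + 517.5 + 651.92 = 2414.36
Index = 2279.14 / 2414.36 × 100 = 94.3993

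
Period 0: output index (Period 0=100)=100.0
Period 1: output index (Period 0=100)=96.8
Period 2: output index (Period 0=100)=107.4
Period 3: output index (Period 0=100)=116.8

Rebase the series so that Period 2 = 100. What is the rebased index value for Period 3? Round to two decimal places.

Rebased(Period 3) = 116.8 / 107.4 × 100 = 108.7523

108.75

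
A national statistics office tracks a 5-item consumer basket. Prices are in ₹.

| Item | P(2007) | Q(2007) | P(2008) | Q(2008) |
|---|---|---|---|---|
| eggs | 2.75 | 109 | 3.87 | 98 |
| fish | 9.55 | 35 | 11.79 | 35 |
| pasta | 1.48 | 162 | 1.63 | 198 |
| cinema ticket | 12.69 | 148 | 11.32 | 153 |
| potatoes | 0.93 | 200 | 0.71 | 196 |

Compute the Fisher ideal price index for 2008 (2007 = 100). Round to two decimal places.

Laspeyres component (base-period weights):
ΣP(2008)Q(2007) = 3.87×109 + 11.79×35 + 1.63×162 + 11.32×148 + 0.71×200 = 421.83 + 412.65 + 264.06 + 1675.36 + 142 = 2915.9
ΣP(2007)Q(2007) = 2.75×109 + 9.55×35 + 1.48×162 + 12.69×148 + 0.93×200 = 299.75 + 334.25 + 239.76 + 1878.12 + 186 = 2937.88
L = 2915.9 / 2937.88 × 100 = 99.2518
Paasche component (current-period weights):
ΣP(2008)Q(2008) = 3.87×98 + 11.79×35 + 1.63×198 + 11.32×153 + 0.71×196 = 379.26 + 412.65 + 322.74 + 1731.96 + 139.16 = 2985.77
ΣP(2007)Q(2008) = 2.75×98 + 9.55×35 + 1.48×198 + 12.69×153 + 0.93×196 = 269.5 + 334.25 + 293.04 + 1941.57 + 182.28 = 3020.64
P = 2985.77 / 3020.64 × 100 = 98.8456
Fisher = √(L × P) = √(99.2518 × 98.8456) = 99.0485

99.05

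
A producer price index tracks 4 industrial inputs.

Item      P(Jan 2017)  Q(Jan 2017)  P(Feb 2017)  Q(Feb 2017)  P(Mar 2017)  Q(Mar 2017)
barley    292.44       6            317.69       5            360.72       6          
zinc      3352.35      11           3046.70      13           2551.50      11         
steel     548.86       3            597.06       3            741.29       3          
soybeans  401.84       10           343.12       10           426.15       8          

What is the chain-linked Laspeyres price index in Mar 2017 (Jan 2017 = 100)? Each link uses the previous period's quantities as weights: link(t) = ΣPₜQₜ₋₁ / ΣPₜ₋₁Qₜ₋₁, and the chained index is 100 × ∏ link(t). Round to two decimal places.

Link Jan 2017→Feb 2017:
ΣP(Feb 2017)Q(Jan 2017) = 317.69×6 + 3046.70×11 + 597.06×3 + 343.12×10 = 1906.14 + 33513.7 + 1791.18 + 3431.2 = 40642.22
ΣP(Jan 2017)Q(Jan 2017) = 292.44×6 + 3352.35×11 + 548.86×3 + 401.84×10 = 1754.64 + 36875.85 + 1646.58 + 4018.4 = 44295.47
link = 40642.22/44295.47 = 0.917525
Link Feb 2017→Mar 2017:
ΣP(Mar 2017)Q(Feb 2017) = 360.72×5 + 2551.50×13 + 741.29×3 + 426.15×10 = 1803.6 + 33169.5 + 2223.87 + 4261.5 = 41458.47
ΣP(Feb 2017)Q(Feb 2017) = 317.69×5 + 3046.70×13 + 597.06×3 + 343.12×10 = 1588.45 + 39607.1 + 1791.18 + 3431.2 = 46417.93
link = 41458.47/46417.93 = 0.893156
Chained index = 100 × 0.917525 × 0.893156 = 81.9494

81.95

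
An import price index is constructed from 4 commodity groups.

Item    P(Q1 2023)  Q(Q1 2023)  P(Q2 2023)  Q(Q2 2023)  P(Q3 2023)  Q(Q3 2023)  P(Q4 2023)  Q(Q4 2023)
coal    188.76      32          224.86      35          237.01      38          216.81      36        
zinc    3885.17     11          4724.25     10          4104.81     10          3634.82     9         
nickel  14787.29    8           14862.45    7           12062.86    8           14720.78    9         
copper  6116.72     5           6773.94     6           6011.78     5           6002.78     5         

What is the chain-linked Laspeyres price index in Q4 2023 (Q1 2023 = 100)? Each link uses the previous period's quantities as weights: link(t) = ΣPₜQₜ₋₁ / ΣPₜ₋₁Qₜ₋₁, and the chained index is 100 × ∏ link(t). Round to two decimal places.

99.28

Link Q1 2023→Q2 2023:
ΣP(Q2 2023)Q(Q1 2023) = 224.86×32 + 4724.25×11 + 14862.45×8 + 6773.94×5 = 7195.52 + 51966.75 + 118899.6 + 33869.7 = 211931.57
ΣP(Q1 2023)Q(Q1 2023) = 188.76×32 + 3885.17×11 + 14787.29×8 + 6116.72×5 = 6040.32 + 42736.87 + 118298.32 + 30583.6 = 197659.11
link = 211931.57/197659.11 = 1.072207
Link Q2 2023→Q3 2023:
ΣP(Q3 2023)Q(Q2 2023) = 237.01×35 + 4104.81×10 + 12062.86×7 + 6011.78×6 = 8295.35 + 41048.1 + 84440.02 + 36070.68 = 169854.15
ΣP(Q2 2023)Q(Q2 2023) = 224.86×35 + 4724.25×10 + 14862.45×7 + 6773.94×6 = 7870.1 + 47242.5 + 104037.15 + 40643.64 = 199793.39
link = 169854.15/199793.39 = 0.850149
Link Q3 2023→Q4 2023:
ΣP(Q4 2023)Q(Q3 2023) = 216.81×38 + 3634.82×10 + 14720.78×8 + 6002.78×5 = 8238.78 + 36348.2 + 117766.24 + 30013.9 = 192367.12
ΣP(Q3 2023)Q(Q3 2023) = 237.01×38 + 4104.81×10 + 12062.86×8 + 6011.78×5 = 9006.38 + 41048.1 + 96502.88 + 30058.9 = 176616.26
link = 192367.12/176616.26 = 1.089181
Chained index = 100 × 1.072207 × 0.850149 × 1.089181 = 99.2828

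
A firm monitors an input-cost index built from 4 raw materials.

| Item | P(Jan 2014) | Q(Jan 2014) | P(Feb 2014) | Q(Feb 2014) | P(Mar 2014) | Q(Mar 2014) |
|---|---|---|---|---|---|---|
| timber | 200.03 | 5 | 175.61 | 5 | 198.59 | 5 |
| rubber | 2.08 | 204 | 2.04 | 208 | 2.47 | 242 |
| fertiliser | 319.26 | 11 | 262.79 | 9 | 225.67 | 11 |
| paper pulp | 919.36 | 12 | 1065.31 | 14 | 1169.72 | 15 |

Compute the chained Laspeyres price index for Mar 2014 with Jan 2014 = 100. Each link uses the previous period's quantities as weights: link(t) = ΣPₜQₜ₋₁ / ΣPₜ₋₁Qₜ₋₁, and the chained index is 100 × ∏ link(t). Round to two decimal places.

Link Jan 2014→Feb 2014:
ΣP(Feb 2014)Q(Jan 2014) = 175.61×5 + 2.04×204 + 262.79×11 + 1065.31×12 = 878.05 + 416.16 + 2890.69 + 12783.72 = 16968.62
ΣP(Jan 2014)Q(Jan 2014) = 200.03×5 + 2.08×204 + 319.26×11 + 919.36×12 = 1000.15 + 424.32 + 3511.86 + 11032.32 = 15968.65
link = 16968.62/15968.65 = 1.062621
Link Feb 2014→Mar 2014:
ΣP(Mar 2014)Q(Feb 2014) = 198.59×5 + 2.47×208 + 225.67×9 + 1169.72×14 = 992.95 + 513.76 + 2031.03 + 16376.08 = 19913.82
ΣP(Feb 2014)Q(Feb 2014) = 175.61×5 + 2.04×208 + 262.79×9 + 1065.31×14 = 878.05 + 424.32 + 2365.11 + 14914.34 = 18581.82
link = 19913.82/18581.82 = 1.071683
Chained index = 100 × 1.062621 × 1.071683 = 113.8793

113.88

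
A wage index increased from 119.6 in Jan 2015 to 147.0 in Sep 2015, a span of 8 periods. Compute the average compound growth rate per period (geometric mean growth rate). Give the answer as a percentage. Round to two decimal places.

Growth factor = (147.0/119.6)^(1/8) = (1.229097)^(1/8) = 1.026120
Growth rate = 1.026120 − 1 = 0.026120 = 2.6120%

2.61%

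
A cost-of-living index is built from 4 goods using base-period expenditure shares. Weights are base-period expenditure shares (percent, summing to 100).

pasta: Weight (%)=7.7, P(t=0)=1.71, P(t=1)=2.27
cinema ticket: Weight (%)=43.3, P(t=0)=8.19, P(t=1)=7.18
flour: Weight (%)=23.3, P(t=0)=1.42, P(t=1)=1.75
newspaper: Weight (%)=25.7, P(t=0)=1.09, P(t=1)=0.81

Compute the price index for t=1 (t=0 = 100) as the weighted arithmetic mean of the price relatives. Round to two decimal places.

pasta: 7.7 × (2.27/1.71) = 7.7 × 1.327485 = 10.2216
cinema ticket: 43.3 × (7.18/8.19) = 43.3 × 0.876679 = 37.9602
flour: 23.3 × (1.75/1.42) = 23.3 × 1.232394 = 28.7148
newspaper: 25.7 × (0.81/1.09) = 25.7 × 0.743119 = 19.0982
Index = Σ wᵢ·(p₁ᵢ/p₀ᵢ) = 10.2216 + 37.9602 + 28.7148 + 19.0982 = 95.9948

95.99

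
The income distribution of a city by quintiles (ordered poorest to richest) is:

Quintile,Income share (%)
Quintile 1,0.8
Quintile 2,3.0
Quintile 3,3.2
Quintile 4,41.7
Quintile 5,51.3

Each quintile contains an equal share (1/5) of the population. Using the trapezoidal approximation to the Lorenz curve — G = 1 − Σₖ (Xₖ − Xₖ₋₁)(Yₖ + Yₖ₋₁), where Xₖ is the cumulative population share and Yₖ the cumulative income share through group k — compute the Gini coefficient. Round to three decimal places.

Cumulative income shares Yₖ: 0.0080, 0.0380, 0.0700, 0.4870, 1.0000
Σ (Xₖ−Xₖ₋₁)(Yₖ+Yₖ₋₁) = (1/5)(0.0080+0.0000) + (1/5)(0.0380+0.0080) + (1/5)(0.0700+0.0380) + (1/5)(0.4870+0.0700) + (1/5)(1.0000+0.4870)
  = 0.0016 + 0.0092 + 0.0216 + 0.1114 + 0.2974 = 0.4412
G = 1 − 0.4412 = 0.5588

0.559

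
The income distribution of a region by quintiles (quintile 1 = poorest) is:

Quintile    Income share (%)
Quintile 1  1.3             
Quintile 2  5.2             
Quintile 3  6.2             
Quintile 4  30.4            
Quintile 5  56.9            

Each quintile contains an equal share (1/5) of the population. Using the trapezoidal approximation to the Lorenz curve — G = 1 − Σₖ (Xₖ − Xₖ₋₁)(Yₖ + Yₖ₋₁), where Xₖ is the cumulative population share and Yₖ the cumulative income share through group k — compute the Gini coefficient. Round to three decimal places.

Cumulative income shares Yₖ: 0.0130, 0.0650, 0.1270, 0.4310, 1.0000
Σ (Xₖ−Xₖ₋₁)(Yₖ+Yₖ₋₁) = (1/5)(0.0130+0.0000) + (1/5)(0.0650+0.0130) + (1/5)(0.1270+0.0650) + (1/5)(0.4310+0.1270) + (1/5)(1.0000+0.4310)
  = 0.0026 + 0.0156 + 0.0384 + 0.1116 + 0.2862 = 0.4544
G = 1 − 0.4544 = 0.5456

0.546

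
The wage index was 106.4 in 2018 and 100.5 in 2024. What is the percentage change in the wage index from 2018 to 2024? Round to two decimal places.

-5.55%

Change = (100.5 − 106.4) / 106.4 × 100
       = -5.9 / 106.4 × 100 = -5.5451%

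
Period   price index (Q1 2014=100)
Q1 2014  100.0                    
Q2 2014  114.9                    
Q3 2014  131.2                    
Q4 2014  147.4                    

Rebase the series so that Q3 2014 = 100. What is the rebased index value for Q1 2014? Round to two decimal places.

76.22

Rebased(Q1 2014) = 100.0 / 131.2 × 100 = 76.2195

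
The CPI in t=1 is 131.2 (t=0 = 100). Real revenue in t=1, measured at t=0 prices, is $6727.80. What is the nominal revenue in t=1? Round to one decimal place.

Nominal = Real × (Index/100) = 6727.80 × (131.2/100)
        = 6727.80 × 1.312 = 8826.8736

8826.9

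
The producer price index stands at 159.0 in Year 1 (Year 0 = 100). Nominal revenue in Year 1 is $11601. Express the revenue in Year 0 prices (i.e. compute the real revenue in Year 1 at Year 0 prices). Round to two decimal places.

7296.23

Real = Nominal ÷ (Index/100) = 11601 ÷ (159.0/100)
     = 11601 ÷ 1.590 = 7296.2264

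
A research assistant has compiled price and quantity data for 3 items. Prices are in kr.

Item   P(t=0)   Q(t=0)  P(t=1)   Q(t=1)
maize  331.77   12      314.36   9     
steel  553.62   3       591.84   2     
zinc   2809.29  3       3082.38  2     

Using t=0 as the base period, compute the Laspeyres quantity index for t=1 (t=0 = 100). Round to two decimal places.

Laspeyres quantity index uses base-period prices as weights.
ΣP(t=0)·Q(t=1) = 331.77×9 + 553.62×2 + 2809.29×2 = 2985.93 + 1107.24 + 5618.58 = 9711.75
ΣP(t=0)·Q(t=0) = 331.77×12 + 553.62×3 + 2809.29×3 = 3981.24 + 1660.86 + 8427.87 = 14069.97
Index = 9711.75 / 14069.97 × 100 = 69.0247

69.02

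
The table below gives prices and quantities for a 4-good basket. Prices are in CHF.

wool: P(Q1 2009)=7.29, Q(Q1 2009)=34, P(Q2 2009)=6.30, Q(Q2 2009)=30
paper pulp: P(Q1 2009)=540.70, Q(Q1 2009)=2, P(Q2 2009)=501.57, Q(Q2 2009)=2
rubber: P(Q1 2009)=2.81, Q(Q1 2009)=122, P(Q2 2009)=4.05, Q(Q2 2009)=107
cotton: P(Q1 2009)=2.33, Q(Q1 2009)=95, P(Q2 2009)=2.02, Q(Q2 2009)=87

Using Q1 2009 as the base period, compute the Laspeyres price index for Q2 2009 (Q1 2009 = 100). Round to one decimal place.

Laspeyres price index uses base-period quantities as weights.
ΣP(Q2 2009)·Q(Q1 2009) = 6.30×34 + 501.57×2 + 4.05×122 + 2.02×95 = 214.2 + 1003.14 + 494.1 + 191.9 = 1903.34
ΣP(Q1 2009)·Q(Q1 2009) = 7.29×34 + 540.70×2 + 2.81×122 + 2.33×95 = 247.86 + 1081.4 + 342.82 + 221.35 = 1893.43
Index = 1903.34 / 1893.43 × 100 = 100.5234

100.5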